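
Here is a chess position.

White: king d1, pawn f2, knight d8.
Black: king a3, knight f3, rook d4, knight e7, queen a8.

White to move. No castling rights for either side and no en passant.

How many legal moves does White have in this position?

3

White to move; king on d1.
In check: yes, from the black rook on d4.
Legal moves: Ke2, Kc2, Kc1.
Count: 3.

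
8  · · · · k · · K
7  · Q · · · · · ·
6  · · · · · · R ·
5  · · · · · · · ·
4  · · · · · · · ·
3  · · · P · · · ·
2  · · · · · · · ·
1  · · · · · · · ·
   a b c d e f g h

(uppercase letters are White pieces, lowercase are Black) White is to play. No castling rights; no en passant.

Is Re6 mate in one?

After Re6: black king on e8; in check: yes, from the white rook on e6.
Black has 2 legal replies: Kf8, Kd8.
In check but a legal move exists → not checkmate.

no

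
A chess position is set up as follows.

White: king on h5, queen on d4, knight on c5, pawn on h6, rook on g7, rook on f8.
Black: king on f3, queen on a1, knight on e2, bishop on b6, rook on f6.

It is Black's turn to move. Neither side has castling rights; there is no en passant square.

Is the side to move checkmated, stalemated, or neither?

Black to move; black king on f3.
In check: no.
Legal moves for Black include: Rxf8, Rf7, Rf5+, Rf4, Bd8, Bc7, Ba7, Bxc5, Ba5, Nf4+, Nxd4, Ng3+, Nc3, Ng1, Nc1, Qa8, Qa7, Qa6, ... (list truncated; more exist).
Black has legal moves and is not in check → neither.

neither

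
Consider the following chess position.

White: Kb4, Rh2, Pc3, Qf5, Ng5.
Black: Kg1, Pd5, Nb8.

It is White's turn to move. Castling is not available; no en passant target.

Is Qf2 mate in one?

After Qf2: black king on g1; in check: yes, from the white queen on f2.
King squares — f1: attacked by Qf2; h1: attacked by Rh2; f2: attacked by Rh2; g2: attacked by Qf2; h2: attacked by Qf2.
Black has no legal moves → checkmate.

yes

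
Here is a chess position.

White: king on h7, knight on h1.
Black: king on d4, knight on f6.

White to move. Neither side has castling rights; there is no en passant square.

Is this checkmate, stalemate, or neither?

White to move; white king on h7.
In check: yes, from the black knight on f6.
Legal moves for White: Kh8, Kg7, Kh6, Kg6.
White is in check but has 4 legal moves → neither.

neither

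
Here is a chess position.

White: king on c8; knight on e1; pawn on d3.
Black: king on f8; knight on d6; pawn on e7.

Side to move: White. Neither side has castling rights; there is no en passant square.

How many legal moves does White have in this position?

White to move; king on c8.
In check: yes, from the black knight on d6.
Legal moves: Kd8, Kb8, Kd7, Kc7.
Count: 4.

4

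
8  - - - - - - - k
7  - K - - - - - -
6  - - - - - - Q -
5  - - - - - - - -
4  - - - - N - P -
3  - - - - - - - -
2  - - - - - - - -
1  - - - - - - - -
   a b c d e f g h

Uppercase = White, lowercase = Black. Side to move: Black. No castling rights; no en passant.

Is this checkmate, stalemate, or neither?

Black to move; black king on h8.
In check: no.
King squares — g7: attacked by Qg6; h7: attacked by Qg6; g8: attacked by Qg6.
Legal moves for Black: none.
Not in check and no legal moves → stalemate.

stalemate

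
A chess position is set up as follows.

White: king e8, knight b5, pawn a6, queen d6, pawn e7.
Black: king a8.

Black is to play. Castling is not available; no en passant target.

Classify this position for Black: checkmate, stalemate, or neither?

Black to move; black king on a8.
In check: no.
King squares — a7: attacked by Nb5; b7: attacked by Pa6; b8: attacked by Qd6.
Legal moves for Black: none.
Not in check and no legal moves → stalemate.

stalemate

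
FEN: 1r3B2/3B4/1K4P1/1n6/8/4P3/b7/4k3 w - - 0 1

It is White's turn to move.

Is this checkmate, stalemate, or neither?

neither

White to move; white king on b6.
In check: yes, from the black rook on b8.
King squares — a5: available; b5: attacked by Rb8; c5: available; a6: available; c6: available; a7: attacked by Nb5; b7: attacked by Rb8; c7: attacked by Nb5.
Legal moves for White: Kc6, Ka6, Kc5, Ka5.
White is in check but has 4 legal moves → neither.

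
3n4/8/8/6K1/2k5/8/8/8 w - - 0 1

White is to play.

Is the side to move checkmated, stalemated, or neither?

neither

White to move; white king on g5.
In check: no.
Legal moves for White: Kh6, Kg6, Kf6, Kh5, Kf5, Kh4, Kg4, Kf4.
White has 8 legal moves and is not in check → neither.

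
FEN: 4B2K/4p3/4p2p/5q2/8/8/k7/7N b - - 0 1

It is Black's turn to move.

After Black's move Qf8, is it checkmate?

After Qf8: white king on h8; in check: yes, from the black queen on f8.
White has 1 legal reply: Kh7.
In check but a legal move exists → not checkmate.

no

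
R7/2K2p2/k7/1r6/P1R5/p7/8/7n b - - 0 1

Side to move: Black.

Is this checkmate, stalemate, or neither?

checkmate

Black to move; black king on a6.
In check: yes, from the white rook on a8.
King squares — a5: attacked by Ra8; b5: own rook; b6: attacked by Kc7; a7: attacked by Ra8; b7: attacked by Kc7.
Legal moves for Black: none.
In check with no legal moves → checkmate.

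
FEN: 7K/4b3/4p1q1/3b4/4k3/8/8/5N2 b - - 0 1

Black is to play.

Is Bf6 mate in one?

After Bf6: white king on h8; in check: yes, from the black bishop on f6.
King squares — g7: attacked by Bf6; h7: attacked by Qg6; g8: attacked by Qg6.
White has no legal moves → checkmate.

yes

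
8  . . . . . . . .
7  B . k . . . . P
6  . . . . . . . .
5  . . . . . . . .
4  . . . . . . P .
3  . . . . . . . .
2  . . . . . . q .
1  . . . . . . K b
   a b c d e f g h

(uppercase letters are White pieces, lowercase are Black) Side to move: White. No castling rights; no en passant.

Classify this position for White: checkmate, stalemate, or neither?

White to move; white king on g1.
In check: yes, from the black queen on g2.
King squares — f1: attacked by Qg2; h1: attacked by Qg2; f2: attacked by Qg2; g2: attacked by Bh1; h2: attacked by Qg2.
Legal moves for White: none.
In check with no legal moves → checkmate.

checkmate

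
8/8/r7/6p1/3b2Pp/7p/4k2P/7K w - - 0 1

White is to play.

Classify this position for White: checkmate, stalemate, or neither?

stalemate

White to move; white king on h1.
In check: no.
King squares — g1: attacked by Bd4; g2: attacked by Ph3; h2: own pawn.
Legal moves for White: none.
Not in check and no legal moves → stalemate.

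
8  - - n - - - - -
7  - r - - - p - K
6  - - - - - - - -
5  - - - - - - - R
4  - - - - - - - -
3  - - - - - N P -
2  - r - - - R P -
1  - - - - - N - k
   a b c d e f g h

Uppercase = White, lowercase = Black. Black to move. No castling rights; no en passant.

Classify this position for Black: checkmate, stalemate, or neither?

Black to move; black king on h1.
In check: yes, from the white rook on h5.
King squares — g1: attacked by Nf3; g2: attacked by Rf2; h2: attacked by Nf1.
Legal moves for Black: none.
In check with no legal moves → checkmate.

checkmate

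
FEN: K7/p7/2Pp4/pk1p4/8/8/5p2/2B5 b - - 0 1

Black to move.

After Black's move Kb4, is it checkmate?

After Kb4: white king on a8; in check: no.
White is not in check, so this cannot be checkmate.

no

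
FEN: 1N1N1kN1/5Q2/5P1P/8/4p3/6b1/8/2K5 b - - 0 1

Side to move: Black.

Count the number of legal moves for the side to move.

Black to move; king on f8.
In check: yes, from the white queen on f7.
Legal moves: none.
Count: 0.

0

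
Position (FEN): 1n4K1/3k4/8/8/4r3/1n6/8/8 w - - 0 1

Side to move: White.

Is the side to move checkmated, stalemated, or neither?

White to move; white king on g8.
In check: no.
Legal moves for White: Kh8, Kf8, Kh7, Kg7, Kf7.
White has 5 legal moves and is not in check → neither.

neither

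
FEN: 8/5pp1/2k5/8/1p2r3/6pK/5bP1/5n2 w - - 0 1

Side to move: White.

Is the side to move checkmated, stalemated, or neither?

stalemate

White to move; white king on h3.
In check: no.
King squares — g2: own pawn; h2: attacked by Nf1; g3: attacked by Nf1; g4: attacked by Re4; h4: attacked by Re4.
Legal moves for White: none.
Not in check and no legal moves → stalemate.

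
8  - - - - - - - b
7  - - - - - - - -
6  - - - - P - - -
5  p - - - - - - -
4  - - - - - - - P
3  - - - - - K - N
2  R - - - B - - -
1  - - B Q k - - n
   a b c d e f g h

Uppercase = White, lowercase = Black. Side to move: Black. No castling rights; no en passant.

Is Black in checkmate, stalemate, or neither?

Black to move; black king on e1.
In check: yes, from the white queen on d1.
King squares — d1: attacked by Be2; f1: attacked by Qd1; d2: attacked by Bc1; e2: attacked by Qd1; f2: attacked by Kf3.
Legal moves for Black: none.
In check with no legal moves → checkmate.

checkmate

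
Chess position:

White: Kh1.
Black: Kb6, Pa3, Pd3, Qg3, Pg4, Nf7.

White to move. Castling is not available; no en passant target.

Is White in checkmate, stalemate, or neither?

White to move; white king on h1.
In check: no.
King squares — g1: attacked by Qg3; g2: attacked by Qg3; h2: attacked by Qg3.
Legal moves for White: none.
Not in check and no legal moves → stalemate.

stalemate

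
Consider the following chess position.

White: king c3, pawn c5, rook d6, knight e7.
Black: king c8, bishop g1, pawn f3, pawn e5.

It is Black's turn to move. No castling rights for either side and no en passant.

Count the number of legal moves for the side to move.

3

Black to move; king on c8.
In check: yes, from the white knight on e7.
Legal moves: Kb8, Kc7, Kb7.
Count: 3.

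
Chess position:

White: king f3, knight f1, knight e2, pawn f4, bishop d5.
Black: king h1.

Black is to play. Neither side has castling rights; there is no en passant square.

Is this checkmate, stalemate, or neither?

stalemate

Black to move; black king on h1.
In check: no.
King squares — g1: attacked by Ne2; g2: attacked by Kf3; h2: attacked by Nf1.
Legal moves for Black: none.
Not in check and no legal moves → stalemate.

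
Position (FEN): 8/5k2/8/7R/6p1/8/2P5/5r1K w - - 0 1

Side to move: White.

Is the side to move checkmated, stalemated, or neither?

White to move; white king on h1.
In check: yes, from the black rook on f1.
Legal moves for White: Kh2, Kg2.
White is in check but has 2 legal moves → neither.

neither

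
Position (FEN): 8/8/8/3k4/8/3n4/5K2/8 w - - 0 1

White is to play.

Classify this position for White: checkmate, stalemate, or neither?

White to move; white king on f2.
In check: yes, from the black knight on d3.
Legal moves for White: Kg3, Kf3, Ke3, Kg2, Ke2, Kg1, Kf1.
White is in check but has 7 legal moves → neither.

neither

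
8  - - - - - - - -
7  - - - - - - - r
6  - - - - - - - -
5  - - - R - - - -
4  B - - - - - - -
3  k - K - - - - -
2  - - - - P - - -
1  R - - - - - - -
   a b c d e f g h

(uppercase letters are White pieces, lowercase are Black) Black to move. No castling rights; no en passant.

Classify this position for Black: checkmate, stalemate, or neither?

Black to move; black king on a3.
In check: yes, from the white rook on a1.
King squares — a2: attacked by Ra1; b2: attacked by Kc3; b3: attacked by Kc3; a4: attacked by Ra1; b4: attacked by Kc3.
Legal moves for Black: none.
In check with no legal moves → checkmate.

checkmate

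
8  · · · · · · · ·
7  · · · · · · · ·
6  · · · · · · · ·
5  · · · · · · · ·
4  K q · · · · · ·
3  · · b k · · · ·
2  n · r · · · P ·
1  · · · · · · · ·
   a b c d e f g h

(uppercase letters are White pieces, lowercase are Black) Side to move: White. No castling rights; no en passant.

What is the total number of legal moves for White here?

0

White to move; king on a4.
In check: yes, from the black queen on b4.
Legal moves: none.
Count: 0.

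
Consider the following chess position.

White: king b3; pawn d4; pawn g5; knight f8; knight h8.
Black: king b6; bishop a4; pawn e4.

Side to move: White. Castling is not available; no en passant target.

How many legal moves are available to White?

7

White to move; king on b3.
In check: yes, from the black bishop on a4.
Legal moves: Kc4, Kb4, Kxa4, Kc3, Ka3, Kb2, Ka2.
Count: 7.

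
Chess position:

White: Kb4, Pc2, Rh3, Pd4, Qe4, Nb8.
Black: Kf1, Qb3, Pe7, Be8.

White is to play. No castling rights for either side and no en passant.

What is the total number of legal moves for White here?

5

White to move; king on b4.
In check: yes, from the black queen on b3.
Legal moves: Kc5, Ka5, Kxb3, Rxb3, cxb3.
Count: 5.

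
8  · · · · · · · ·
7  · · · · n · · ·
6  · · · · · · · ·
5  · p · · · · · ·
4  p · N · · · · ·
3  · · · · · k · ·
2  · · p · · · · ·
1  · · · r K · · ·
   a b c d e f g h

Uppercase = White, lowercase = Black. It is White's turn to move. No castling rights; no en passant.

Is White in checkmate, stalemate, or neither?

White to move; white king on e1.
In check: yes, from the black rook on d1.
King squares — d1: attacked by Pc2; f1: attacked by Rd1; d2: attacked by Rd1; e2: attacked by Kf3; f2: attacked by Kf3.
Legal moves for White: none.
In check with no legal moves → checkmate.

checkmate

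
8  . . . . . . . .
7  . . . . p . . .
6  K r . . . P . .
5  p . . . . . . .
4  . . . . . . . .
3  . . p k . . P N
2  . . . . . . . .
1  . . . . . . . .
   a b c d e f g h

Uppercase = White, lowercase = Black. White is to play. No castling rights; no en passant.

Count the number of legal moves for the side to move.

White to move; king on a6.
In check: yes, from the black rook on b6.
Legal moves: Ka7, Kxb6, Kxa5.
Count: 3.

3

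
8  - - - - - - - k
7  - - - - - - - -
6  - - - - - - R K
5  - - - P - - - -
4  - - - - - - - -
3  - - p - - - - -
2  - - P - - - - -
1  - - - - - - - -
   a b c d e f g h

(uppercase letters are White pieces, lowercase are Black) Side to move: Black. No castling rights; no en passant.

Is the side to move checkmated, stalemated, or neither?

stalemate

Black to move; black king on h8.
In check: no.
King squares — g7: attacked by Rg6; h7: attacked by Kh6; g8: attacked by Rg6.
Legal moves for Black: none.
Not in check and no legal moves → stalemate.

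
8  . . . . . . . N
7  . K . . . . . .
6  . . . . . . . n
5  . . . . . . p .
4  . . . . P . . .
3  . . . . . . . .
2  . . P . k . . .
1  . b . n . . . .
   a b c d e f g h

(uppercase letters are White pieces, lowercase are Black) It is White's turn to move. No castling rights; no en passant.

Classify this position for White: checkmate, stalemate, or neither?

White to move; white king on b7.
In check: no.
Legal moves for White: Nf7, Ng6, Kc8, Kb8, Ka8, Kc7, Ka7, Kc6, Kb6, Ka6, e5, c3, c4.
White has 13 legal moves and is not in check → neither.

neither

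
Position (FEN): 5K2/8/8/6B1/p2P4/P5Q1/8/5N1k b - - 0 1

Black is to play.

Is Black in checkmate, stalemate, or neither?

stalemate

Black to move; black king on h1.
In check: no.
King squares — g1: attacked by Qg3; g2: attacked by Qg3; h2: attacked by Nf1.
Legal moves for Black: none.
Not in check and no legal moves → stalemate.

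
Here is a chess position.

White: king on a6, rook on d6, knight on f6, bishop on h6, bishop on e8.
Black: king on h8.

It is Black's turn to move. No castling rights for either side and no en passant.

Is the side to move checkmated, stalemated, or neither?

Black to move; black king on h8.
In check: no.
King squares — g7: attacked by Bh6; h7: attacked by Nf6; g8: attacked by Nf6.
Legal moves for Black: none.
Not in check and no legal moves → stalemate.

stalemate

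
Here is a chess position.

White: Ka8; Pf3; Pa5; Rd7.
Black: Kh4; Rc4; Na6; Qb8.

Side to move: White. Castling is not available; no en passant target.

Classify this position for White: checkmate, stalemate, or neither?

checkmate

White to move; white king on a8.
In check: yes, from the black queen on b8.
King squares — a7: attacked by Qb8; b7: attacked by Qb8; b8: attacked by Na6.
Legal moves for White: none.
In check with no legal moves → checkmate.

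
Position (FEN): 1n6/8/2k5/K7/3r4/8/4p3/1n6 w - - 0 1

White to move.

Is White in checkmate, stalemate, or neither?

stalemate

White to move; white king on a5.
In check: no.
King squares — a4: attacked by Rd4; b4: attacked by Rd4; b5: attacked by Kc6; a6: attacked by Nb8; b6: attacked by Kc6.
Legal moves for White: none.
Not in check and no legal moves → stalemate.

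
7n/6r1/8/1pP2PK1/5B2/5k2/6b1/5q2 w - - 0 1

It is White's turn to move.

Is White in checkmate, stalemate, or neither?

White to move; white king on g5.
In check: yes, from the black rook on g7.
King squares — f4: own bishop; g4: attacked by Kf3; h4: available; f5: own pawn; h5: available; f6: available; g6: attacked by Rg7; h6: available.
Legal moves for White: Kh6, Kf6, Kh5, Kh4.
White is in check but has 4 legal moves → neither.

neither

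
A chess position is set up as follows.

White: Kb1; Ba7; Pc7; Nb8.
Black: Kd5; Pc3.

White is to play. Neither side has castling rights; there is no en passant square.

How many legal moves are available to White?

White to move; king on b1.
In check: no.
Legal moves: Nd7, Nc6, Na6, Bb6, Bc5, Bd4, Be3, Bf2, Bg1, Kc2, Ka2, Kc1, Ka1, c8=Q, c8=R, c8=B, c8=N.
Count: 17.

17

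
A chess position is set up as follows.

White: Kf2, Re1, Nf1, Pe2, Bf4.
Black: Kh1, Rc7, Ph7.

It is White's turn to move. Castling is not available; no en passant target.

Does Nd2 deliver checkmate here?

After Nd2: black king on h1; in check: yes, from the white rook on e1.
King squares — g1: attacked by Re1; g2: attacked by Kf2; h2: attacked by Bf4.
Black has no legal moves → checkmate.

yes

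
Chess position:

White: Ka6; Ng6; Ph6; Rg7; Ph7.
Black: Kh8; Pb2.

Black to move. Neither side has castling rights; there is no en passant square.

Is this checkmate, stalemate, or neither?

Black to move; black king on h8.
In check: yes, from the white knight on g6.
King squares — g7: attacked by Ph6; h7: attacked by Rg7; g8: attacked by Rg7.
Legal moves for Black: none.
In check with no legal moves → checkmate.

checkmate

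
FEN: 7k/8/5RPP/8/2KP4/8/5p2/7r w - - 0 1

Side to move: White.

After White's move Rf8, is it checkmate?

After Rf8: black king on h8; in check: yes, from the white rook on f8.
King squares — g7: attacked by Ph6; h7: attacked by Pg6; g8: attacked by Rf8.
Black has no legal moves → checkmate.

yes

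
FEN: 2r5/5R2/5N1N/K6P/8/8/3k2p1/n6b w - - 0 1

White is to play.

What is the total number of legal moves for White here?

White to move; king on a5.
In check: no.
Legal moves: Rf8, Rh7, Rg7, Re7, Rd7+, Rc7, Rb7, Ra7, Nhg8, Nf5, Nhg4, Nfg8, Ne8, Nh7, Nd7, Nd5, Nfg4, Ne4+, Kb6, Ka6, Kb5, Kb4, Ka4.
Count: 23.

23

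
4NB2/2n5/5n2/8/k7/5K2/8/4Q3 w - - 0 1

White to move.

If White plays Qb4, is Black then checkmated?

yes

After Qb4: black king on a4; in check: yes, from the white queen on b4.
King squares — a3: attacked by Qb4; b3: attacked by Qb4; b4: attacked by Bf8; a5: attacked by Qb4; b5: attacked by Qb4.
Black has no legal moves → checkmate.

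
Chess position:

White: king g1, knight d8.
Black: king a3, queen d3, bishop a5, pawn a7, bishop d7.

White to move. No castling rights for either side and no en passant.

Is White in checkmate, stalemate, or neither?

neither

White to move; white king on g1.
In check: no.
Legal moves for White: Nf7, Nb7, Ne6, Nc6, Kh2, Kg2, Kf2, Kh1.
White has 8 legal moves and is not in check → neither.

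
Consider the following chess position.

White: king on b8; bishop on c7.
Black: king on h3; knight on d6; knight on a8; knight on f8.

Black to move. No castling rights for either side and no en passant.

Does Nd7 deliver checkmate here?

no

After Nd7: white king on b8; in check: yes, from the black knight on d7.
White has 2 legal replies: Kxa8, Ka7.
In check but a legal move exists → not checkmate.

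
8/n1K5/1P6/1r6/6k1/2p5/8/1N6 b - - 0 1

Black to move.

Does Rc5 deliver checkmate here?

no

After Rc5: white king on c7; in check: yes, from the black rook on c5.
White has 5 legal replies: Kd8, Kb8, Kd7, Kb7, Kd6.
In check but a legal move exists → not checkmate.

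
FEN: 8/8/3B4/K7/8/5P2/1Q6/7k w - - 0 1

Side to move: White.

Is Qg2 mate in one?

no

After Qg2: black king on h1; in check: yes, from the white queen on g2.
Black has 1 legal reply: Kxg2.
In check but a legal move exists → not checkmate.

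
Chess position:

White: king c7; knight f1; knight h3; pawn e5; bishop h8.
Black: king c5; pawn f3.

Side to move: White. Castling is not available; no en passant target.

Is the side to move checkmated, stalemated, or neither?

neither

White to move; white king on c7.
In check: no.
Legal moves for White: Bg7, Bf6, Kd8, Kc8, Kb8, Kd7, Kb7, Ng5, Nf4, Nf2, Ng1, Ng3, Ne3, Nh2, Nd2, e6.
White has 16 legal moves and is not in check → neither.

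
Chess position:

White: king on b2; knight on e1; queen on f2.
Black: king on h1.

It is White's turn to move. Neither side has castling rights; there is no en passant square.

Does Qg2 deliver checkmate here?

After Qg2: black king on h1; in check: yes, from the white queen on g2.
King squares — g1: attacked by Qg2; g2: attacked by Ne1; h2: attacked by Qg2.
Black has no legal moves → checkmate.

yes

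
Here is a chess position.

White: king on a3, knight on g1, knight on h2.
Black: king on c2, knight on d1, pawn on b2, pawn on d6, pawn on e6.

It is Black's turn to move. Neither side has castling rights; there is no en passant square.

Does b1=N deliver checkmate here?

no

After b1=N: white king on a3; in check: yes, from the black knight on b1.
White has 3 legal replies: Kb4, Ka4, Ka2.
In check but a legal move exists → not checkmate.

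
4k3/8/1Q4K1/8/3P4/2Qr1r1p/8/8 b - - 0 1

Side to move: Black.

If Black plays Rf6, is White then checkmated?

no

After Rf6: white king on g6; in check: yes, from the black rook on f6.
White has 6 legal replies: Kh7, Kg7, Kxf6, Kh5, Kg5, Qxf6.
In check but a legal move exists → not checkmate.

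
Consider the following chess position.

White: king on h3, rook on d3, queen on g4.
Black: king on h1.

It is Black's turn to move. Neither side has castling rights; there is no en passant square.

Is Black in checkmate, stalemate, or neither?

Black to move; black king on h1.
In check: no.
King squares — g1: attacked by Qg4; g2: attacked by Kh3; h2: attacked by Kh3.
Legal moves for Black: none.
Not in check and no legal moves → stalemate.

stalemate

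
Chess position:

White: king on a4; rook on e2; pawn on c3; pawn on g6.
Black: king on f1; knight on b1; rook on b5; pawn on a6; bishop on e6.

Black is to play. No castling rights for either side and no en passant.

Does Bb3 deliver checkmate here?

After Bb3: white king on a4; in check: yes, from the black bishop on b3.
King squares — a3: attacked by Nb1; b3: attacked by Rb5; b4: attacked by Rb5; a5: attacked by Rb5; b5: attacked by Pa6.
White has no legal moves → checkmate.

yes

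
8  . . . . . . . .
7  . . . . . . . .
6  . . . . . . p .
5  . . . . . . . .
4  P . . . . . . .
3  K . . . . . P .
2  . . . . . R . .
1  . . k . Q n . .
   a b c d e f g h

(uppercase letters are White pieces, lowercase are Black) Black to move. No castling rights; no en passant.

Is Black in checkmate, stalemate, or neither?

checkmate

Black to move; black king on c1.
In check: yes, from the white queen on e1.
King squares — b1: attacked by Qe1; d1: attacked by Qe1; b2: attacked by Rf2; c2: attacked by Rf2; d2: attacked by Qe1.
Legal moves for Black: none.
In check with no legal moves → checkmate.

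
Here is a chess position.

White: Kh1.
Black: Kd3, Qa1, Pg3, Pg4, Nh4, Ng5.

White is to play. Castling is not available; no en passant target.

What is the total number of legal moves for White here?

White to move; king on h1.
In check: yes, from the black queen on a1.
Legal moves: none.
Count: 0.

0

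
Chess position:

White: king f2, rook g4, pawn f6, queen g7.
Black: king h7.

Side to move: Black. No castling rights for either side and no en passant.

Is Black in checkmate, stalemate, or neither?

checkmate

Black to move; black king on h7.
In check: yes, from the white queen on g7.
King squares — g6: attacked by Rg4; h6: attacked by Qg7; g7: attacked by Rg4; g8: attacked by Qg7; h8: attacked by Qg7.
Legal moves for Black: none.
In check with no legal moves → checkmate.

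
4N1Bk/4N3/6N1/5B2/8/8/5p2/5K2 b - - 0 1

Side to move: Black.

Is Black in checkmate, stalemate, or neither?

Black to move; black king on h8.
In check: yes, from the white knight on g6.
King squares — g7: attacked by Ne8; h7: attacked by Bg8; g8: attacked by Ne7.
Legal moves for Black: none.
In check with no legal moves → checkmate.

checkmate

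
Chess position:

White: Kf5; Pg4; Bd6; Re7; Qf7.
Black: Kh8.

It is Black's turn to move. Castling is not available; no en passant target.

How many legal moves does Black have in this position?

0

Black to move; king on h8.
In check: no.
Legal moves: none.
Count: 0.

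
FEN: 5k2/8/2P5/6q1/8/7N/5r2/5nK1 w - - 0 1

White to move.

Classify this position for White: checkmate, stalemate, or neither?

neither

White to move; white king on g1.
In check: yes, from the black queen on g5.
King squares — f1: attacked by Rf2; h1: available; f2: available; g2: attacked by Rf2; h2: attacked by Nf1.
Legal moves for White: Kxf2, Kh1, Nxg5.
White is in check but has 3 legal moves → neither.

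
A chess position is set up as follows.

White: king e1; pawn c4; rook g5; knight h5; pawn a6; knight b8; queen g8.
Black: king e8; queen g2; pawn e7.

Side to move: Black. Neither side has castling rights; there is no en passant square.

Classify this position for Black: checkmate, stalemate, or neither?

checkmate

Black to move; black king on e8.
In check: yes, from the white queen on g8.
King squares — d7: attacked by Nb8; e7: own pawn; f7: attacked by Qg8; d8: attacked by Qg8; f8: attacked by Qg8.
Legal moves for Black: none.
In check with no legal moves → checkmate.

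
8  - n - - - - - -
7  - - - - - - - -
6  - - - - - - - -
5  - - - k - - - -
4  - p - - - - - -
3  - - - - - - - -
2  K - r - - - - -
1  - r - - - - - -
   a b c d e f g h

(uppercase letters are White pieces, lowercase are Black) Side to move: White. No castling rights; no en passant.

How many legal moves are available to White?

1

White to move; king on a2.
In check: yes, from the black rook on c2.
Legal moves: Kxb1.
Count: 1.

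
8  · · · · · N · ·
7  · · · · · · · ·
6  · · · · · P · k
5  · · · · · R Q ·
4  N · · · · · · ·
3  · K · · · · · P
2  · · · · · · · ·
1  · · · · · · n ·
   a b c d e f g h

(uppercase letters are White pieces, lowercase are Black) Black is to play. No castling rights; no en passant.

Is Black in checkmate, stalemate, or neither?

Black to move; black king on h6.
In check: yes, from the white queen on g5.
King squares — g5: attacked by Rf5; h5: attacked by Qg5; g6: attacked by Qg5; g7: attacked by Qg5; h7: attacked by Nf8.
Legal moves for Black: none.
In check with no legal moves → checkmate.

checkmate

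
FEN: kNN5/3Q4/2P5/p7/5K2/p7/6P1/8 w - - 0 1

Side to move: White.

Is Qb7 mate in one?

After Qb7: black king on a8; in check: yes, from the white queen on b7.
King squares — a7: attacked by Qb7; b7: attacked by Pc6; b8: attacked by Qb7.
Black has no legal moves → checkmate.

yes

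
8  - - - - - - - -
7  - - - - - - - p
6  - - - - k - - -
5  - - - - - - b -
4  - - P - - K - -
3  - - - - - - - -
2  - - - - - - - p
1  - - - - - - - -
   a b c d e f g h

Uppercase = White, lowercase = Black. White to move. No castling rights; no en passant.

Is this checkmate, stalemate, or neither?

neither

White to move; white king on f4.
In check: yes, from the black bishop on g5.
King squares — e3: attacked by Bg5; f3: available; g3: available; e4: available; g4: available; e5: attacked by Ke6; f5: attacked by Ke6; g5: available.
Legal moves for White: Kxg5, Kg4, Ke4, Kg3, Kf3.
White is in check but has 5 legal moves → neither.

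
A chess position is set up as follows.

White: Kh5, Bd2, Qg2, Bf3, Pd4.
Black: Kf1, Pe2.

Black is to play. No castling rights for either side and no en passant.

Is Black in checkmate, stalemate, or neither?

checkmate

Black to move; black king on f1.
In check: yes, from the white queen on g2.
King squares — e1: attacked by Bd2; g1: attacked by Qg2; e2: own pawn; f2: attacked by Qg2; g2: attacked by Bf3.
Legal moves for Black: none.
In check with no legal moves → checkmate.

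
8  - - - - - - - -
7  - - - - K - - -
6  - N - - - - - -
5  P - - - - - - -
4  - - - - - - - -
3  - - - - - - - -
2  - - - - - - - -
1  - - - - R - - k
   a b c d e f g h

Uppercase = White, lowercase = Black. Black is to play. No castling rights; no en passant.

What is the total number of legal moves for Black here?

2

Black to move; king on h1.
In check: yes, from the white rook on e1.
Legal moves: Kh2, Kg2.
Count: 2.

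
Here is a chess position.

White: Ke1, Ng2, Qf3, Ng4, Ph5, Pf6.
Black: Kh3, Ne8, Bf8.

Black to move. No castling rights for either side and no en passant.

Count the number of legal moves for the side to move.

Black to move; king on h3.
In check: yes, from the white queen on f3.
Legal moves: none.
Count: 0.

0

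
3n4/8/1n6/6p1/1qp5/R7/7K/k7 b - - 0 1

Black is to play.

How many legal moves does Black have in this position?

Black to move; king on a1.
In check: yes, from the white rook on a3.
Legal moves: Kb2, Kb1, Qxa3.
Count: 3.

3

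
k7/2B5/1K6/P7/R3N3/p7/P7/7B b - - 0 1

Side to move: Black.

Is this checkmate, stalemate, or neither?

stalemate

Black to move; black king on a8.
In check: no.
King squares — a7: attacked by Kb6; b7: attacked by Kb6; b8: attacked by Bc7.
Legal moves for Black: none.
Not in check and no legal moves → stalemate.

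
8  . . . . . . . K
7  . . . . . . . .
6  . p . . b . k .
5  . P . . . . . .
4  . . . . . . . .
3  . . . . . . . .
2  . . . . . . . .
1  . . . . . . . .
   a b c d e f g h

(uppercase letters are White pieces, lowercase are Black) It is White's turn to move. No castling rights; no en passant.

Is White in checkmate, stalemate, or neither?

stalemate

White to move; white king on h8.
In check: no.
King squares — g7: attacked by Kg6; h7: attacked by Kg6; g8: attacked by Be6.
Legal moves for White: none.
Not in check and no legal moves → stalemate.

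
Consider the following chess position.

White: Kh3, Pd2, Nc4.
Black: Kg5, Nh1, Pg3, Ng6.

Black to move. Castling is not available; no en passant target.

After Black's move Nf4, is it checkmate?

yes

After Nf4: white king on h3; in check: yes, from the black knight on f4.
King squares — g2: attacked by Nf4; h2: attacked by Pg3; g3: attacked by Nh1; g4: attacked by Kg5; h4: attacked by Kg5.
White has no legal moves → checkmate.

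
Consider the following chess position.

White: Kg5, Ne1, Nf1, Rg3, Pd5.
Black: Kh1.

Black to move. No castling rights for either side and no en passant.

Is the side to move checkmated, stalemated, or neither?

Black to move; black king on h1.
In check: no.
King squares — g1: attacked by Rg3; g2: attacked by Ne1; h2: attacked by Nf1.
Legal moves for Black: none.
Not in check and no legal moves → stalemate.

stalemate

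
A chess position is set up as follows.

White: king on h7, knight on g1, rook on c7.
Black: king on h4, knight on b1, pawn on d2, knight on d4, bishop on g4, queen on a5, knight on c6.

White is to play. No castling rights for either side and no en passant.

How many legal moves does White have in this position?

16

White to move; king on h7.
In check: no.
Legal moves: Kh8, Kg8, Kg7, Kh6, Kg6, Rc8, Rg7, Rf7, Re7, Rd7, Rb7, Ra7, Rxc6, Nh3, Nf3+, Ne2.
Count: 16.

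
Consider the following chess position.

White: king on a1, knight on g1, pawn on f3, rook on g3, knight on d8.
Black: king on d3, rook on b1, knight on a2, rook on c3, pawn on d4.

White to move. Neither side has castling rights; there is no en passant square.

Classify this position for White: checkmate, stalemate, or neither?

neither

White to move; white king on a1.
In check: yes, from the black rook on b1.
King squares — b1: available; a2: available; b2: attacked by Rb1.
Legal moves for White: Kxa2, Kxb1.
White is in check but has 2 legal moves → neither.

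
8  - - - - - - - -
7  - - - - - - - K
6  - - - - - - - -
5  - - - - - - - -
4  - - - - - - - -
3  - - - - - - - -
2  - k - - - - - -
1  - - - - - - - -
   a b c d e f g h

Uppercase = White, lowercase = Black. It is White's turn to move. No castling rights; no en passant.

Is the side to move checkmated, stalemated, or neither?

neither

White to move; white king on h7.
In check: no.
Legal moves for White: Kh8, Kg8, Kg7, Kh6, Kg6.
White has 5 legal moves and is not in check → neither.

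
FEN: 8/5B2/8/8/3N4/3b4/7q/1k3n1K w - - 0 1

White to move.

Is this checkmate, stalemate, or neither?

checkmate

White to move; white king on h1.
In check: yes, from the black queen on h2.
King squares — g1: attacked by Qh2; g2: attacked by Qh2; h2: attacked by Nf1.
Legal moves for White: none.
In check with no legal moves → checkmate.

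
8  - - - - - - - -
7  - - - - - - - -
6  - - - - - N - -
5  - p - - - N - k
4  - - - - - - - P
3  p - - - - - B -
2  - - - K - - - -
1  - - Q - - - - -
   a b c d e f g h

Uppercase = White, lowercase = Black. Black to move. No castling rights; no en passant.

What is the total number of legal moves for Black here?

1

Black to move; king on h5.
In check: yes, from the white knight on f6.
Legal moves: Kg6.
Count: 1.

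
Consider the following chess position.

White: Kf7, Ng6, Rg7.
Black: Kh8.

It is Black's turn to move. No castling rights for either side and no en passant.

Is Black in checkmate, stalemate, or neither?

checkmate

Black to move; black king on h8.
In check: yes, from the white knight on g6.
King squares — g7: attacked by Kf7; h7: attacked by Rg7; g8: attacked by Kf7.
Legal moves for Black: none.
In check with no legal moves → checkmate.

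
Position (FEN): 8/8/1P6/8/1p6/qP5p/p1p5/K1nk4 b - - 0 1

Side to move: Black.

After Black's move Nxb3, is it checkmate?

After Nxb3: white king on a1; in check: yes, from the black knight on b3.
King squares — b1: attacked by Pa2; a2: attacked by Qa3; b2: attacked by Qa3.
White has no legal moves → checkmate.

yes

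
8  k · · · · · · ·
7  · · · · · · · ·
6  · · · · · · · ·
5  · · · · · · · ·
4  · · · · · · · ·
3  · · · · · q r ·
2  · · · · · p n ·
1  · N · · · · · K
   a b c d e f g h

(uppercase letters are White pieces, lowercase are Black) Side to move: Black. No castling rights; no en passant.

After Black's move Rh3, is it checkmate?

yes

After Rh3: white king on h1; in check: yes, from the black rook on h3.
King squares — g1: attacked by Pf2; g2: attacked by Qf3; h2: attacked by Rh3.
White has no legal moves → checkmate.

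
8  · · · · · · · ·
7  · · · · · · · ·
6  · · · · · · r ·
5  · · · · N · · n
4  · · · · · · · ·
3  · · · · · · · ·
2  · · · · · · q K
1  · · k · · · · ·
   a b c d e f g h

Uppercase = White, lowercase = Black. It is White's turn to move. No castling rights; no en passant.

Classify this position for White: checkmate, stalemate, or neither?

White to move; white king on h2.
In check: yes, from the black queen on g2.
King squares — g1: attacked by Qg2; h1: attacked by Qg2; g2: attacked by Rg6; g3: attacked by Qg2; h3: attacked by Qg2.
Legal moves for White: none.
In check with no legal moves → checkmate.

checkmate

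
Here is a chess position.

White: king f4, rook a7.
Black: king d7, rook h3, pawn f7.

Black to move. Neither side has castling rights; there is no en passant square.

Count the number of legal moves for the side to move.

6

Black to move; king on d7.
In check: yes, from the white rook on a7.
Legal moves: Ke8, Kd8, Kc8, Ke6, Kd6, Kc6.
Count: 6.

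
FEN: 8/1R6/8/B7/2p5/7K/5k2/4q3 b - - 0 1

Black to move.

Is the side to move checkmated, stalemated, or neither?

neither

Black to move; black king on f2.
In check: no.
Legal moves for Black include: Kf3, Ke3, Ke2, Kg1, Kf1, Qe8, Qe7, Qe6+, Qe5, Qxa5, Qe4, Qb4, Qe3+, Qc3+, Qe2, Qd2, Qh1+, Qg1, ... (list truncated; more exist).
Black has legal moves and is not in check → neither.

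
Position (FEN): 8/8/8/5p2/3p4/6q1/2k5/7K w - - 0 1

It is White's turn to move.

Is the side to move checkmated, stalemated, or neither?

stalemate

White to move; white king on h1.
In check: no.
King squares — g1: attacked by Qg3; g2: attacked by Qg3; h2: attacked by Qg3.
Legal moves for White: none.
Not in check and no legal moves → stalemate.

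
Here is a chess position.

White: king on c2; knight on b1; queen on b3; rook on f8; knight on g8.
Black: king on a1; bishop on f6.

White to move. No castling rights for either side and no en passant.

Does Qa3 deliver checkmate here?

After Qa3: black king on a1; in check: yes, from the white queen on a3.
King squares — b1: attacked by Kc2; a2: attacked by Qa3; b2: attacked by Kc2.
Black has no legal moves → checkmate.

yes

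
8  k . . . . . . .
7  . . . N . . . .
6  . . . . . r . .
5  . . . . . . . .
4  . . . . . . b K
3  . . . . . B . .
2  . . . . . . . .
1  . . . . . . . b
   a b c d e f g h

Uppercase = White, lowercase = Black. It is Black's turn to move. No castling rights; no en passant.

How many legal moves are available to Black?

Black to move; king on a8.
In check: yes, from the white bishop on f3.
Legal moves: Ka7, Rc6, Rxf3, Bgxf3, Bhxf3.
Count: 5.

5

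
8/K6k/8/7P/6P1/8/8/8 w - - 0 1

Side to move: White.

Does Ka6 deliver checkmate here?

After Ka6: black king on h7; in check: no.
Black is not in check, so this cannot be checkmate.

no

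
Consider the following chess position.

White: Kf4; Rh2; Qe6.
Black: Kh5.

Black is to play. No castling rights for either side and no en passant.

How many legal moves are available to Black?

0

Black to move; king on h5.
In check: yes, from the white rook on h2.
Legal moves: none.
Count: 0.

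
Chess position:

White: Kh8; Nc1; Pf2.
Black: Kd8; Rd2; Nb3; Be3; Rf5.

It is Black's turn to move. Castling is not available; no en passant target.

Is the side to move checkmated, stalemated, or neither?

neither

Black to move; black king on d8.
In check: no.
Legal moves for Black include: Ke8, Kc8, Ke7, Kd7, Kc7, Rf8+, Rf7, Rf6, Rh5+, Rg5, Re5, Rfd5, Rc5, Rb5, Ra5, Rf4, Rf3, Rfxf2, ... (list truncated; more exist).
Black has legal moves and is not in check → neither.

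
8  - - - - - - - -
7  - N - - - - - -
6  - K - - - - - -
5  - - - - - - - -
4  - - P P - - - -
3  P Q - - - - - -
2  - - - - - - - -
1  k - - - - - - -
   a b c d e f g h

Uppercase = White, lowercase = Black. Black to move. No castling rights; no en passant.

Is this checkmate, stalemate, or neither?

stalemate

Black to move; black king on a1.
In check: no.
King squares — b1: attacked by Qb3; a2: attacked by Qb3; b2: attacked by Qb3.
Legal moves for Black: none.
Not in check and no legal moves → stalemate.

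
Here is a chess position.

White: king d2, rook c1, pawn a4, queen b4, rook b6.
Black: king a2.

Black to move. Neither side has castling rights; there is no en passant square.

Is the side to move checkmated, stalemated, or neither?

stalemate

Black to move; black king on a2.
In check: no.
King squares — a1: attacked by Rc1; b1: attacked by Rc1; b2: attacked by Qb4; a3: attacked by Qb4; b3: attacked by Qb4.
Legal moves for Black: none.
Not in check and no legal moves → stalemate.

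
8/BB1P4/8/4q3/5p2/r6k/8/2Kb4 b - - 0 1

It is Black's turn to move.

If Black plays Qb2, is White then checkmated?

After Qb2: white king on c1; in check: yes, from the black queen on b2.
White has 2 legal replies: Kxb2, Kxd1.
In check but a legal move exists → not checkmate.

no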